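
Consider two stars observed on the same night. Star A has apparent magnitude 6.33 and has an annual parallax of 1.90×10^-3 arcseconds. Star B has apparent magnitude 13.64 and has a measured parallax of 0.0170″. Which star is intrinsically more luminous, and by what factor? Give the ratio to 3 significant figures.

Star A: d = 1/p = 1/1.90×10^-3″ = 526.3 pc
Star A: M = m − 5 log₁₀ d + 5 = 6.33 − 5·2.7212 + 5 = -2.276
Star B: d = 1/p = 1/0.0170″ = 58.82 pc
Star B: M = m − 5 log₁₀ d + 5 = 13.64 − 5·1.7696 + 5 = 9.792
ΔM = M_A − M_B = -2.276 − (9.792) = -12.068; smaller M is more luminous → Star A.
L ratio = 10^(0.4 |ΔM|) = 10^4.827 = 67200

Star A is more luminous, by a factor of 67200.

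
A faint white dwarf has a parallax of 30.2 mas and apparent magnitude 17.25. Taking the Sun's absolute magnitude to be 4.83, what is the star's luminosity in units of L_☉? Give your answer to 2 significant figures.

d = 1/p = 1000/30.2 mas = 33.11 pc
M = m − 5 log₁₀ d + 5 = 17.25 − 5·1.5200 + 5 = 14.650
M − M_☉ = 14.650 − 4.83 = 9.820
L/L_☉ = 10^(−0.4 × 9.820) = 1.180×10^-4

L/L_☉ ≈ 1.2×10^-4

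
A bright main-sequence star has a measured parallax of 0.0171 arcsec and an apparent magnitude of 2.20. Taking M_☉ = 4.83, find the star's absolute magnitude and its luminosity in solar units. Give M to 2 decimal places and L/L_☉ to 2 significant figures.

M ≈ -1.64; L/L_☉ ≈ 390

d = 1/p = 1/0.0171″ = 58.48 pc
M = m − 5 log₁₀ d + 5 = 2.20 − 5·1.7670 + 5 = -1.635
M − M_☉ = -1.635 − 4.83 = -6.465
L/L_☉ = 10^(−0.4 × -6.465) = 385.5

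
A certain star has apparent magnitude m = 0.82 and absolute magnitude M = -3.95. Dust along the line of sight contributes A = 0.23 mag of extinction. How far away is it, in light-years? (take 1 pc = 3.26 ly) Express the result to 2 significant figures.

d ≈ 260 ly

m − M = 5 log₁₀(d/10 pc) + A  ⇒  0.82 − (-3.95) − 0.23 = 5 log₁₀(d/10)
4.540 = 5 log₁₀(d/10)
log₁₀ d = (m − M − A)/5 + 1 = 1.9080
d = 10^1.9080 = 80.91 pc
= 263.8 ly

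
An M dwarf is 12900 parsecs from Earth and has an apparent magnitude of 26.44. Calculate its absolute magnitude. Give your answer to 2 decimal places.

5 log₁₀(d/10 pc) = 5 log₁₀(12900) − 5 = 15.553
M = m − 5 log₁₀(d/10) = 26.44 − 15.553 = 10.887

M ≈ 10.89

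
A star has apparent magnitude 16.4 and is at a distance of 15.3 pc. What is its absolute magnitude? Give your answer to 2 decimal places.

M ≈ 15.48

5 log₁₀(d/10 pc) = 5 log₁₀(15.30) − 5 = 0.923
M = m − 5 log₁₀(d/10) = 16.4 − 0.923 = 15.477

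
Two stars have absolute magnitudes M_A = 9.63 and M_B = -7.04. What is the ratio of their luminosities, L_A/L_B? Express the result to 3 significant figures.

L_A/L_B ≈ 2.15×10^-7

ΔM = M_A − M_B = 16.67
L_A/L_B = 10^(−0.4 ΔM) = 10^-6.668 = 2.148×10^-7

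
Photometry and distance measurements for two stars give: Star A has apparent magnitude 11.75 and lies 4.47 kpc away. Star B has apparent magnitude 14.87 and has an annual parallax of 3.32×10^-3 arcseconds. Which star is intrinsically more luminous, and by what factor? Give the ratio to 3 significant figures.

Star A: d = 4.47 kpc = 4470 pc
Star A: M = m − 5 log₁₀ d + 5 = 11.75 − 5·3.6503 + 5 = -1.502
Star B: d = 1/p = 1/3.32×10^-3″ = 301.2 pc
Star B: M = m − 5 log₁₀ d + 5 = 14.87 − 5·2.4789 + 5 = 7.476
ΔM = M_A − M_B = -1.502 − (7.476) = -8.977; smaller M is more luminous → Star A.
L ratio = 10^(0.4 |ΔM|) = 10^3.591 = 3898

Star A is more luminous, by a factor of 3900.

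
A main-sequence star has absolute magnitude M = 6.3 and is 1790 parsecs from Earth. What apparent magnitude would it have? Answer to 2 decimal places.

m = M + 5 log₁₀ d − 5 = 6.3 + 5·3.2529 − 5 = 17.564

m ≈ 17.56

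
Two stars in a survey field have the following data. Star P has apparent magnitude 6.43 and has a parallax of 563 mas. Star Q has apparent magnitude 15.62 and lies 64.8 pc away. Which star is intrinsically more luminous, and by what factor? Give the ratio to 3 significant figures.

Star P is more luminous, by a factor of 3.56.

Star P: p = 563 mas = 0.563″ → d = 1/p = 1.776 pc
Star P: M = m − 5 log₁₀ d + 5 = 6.43 − 5·0.2495 + 5 = 10.183
Star Q: M = m − 5 log₁₀ d + 5 = 15.62 − 5·1.8116 + 5 = 11.562
ΔM = M_P − M_Q = 10.183 − (11.562) = -1.380; smaller M is more luminous → Star P.
L ratio = 10^(0.4 |ΔM|) = 10^0.552 = 3.563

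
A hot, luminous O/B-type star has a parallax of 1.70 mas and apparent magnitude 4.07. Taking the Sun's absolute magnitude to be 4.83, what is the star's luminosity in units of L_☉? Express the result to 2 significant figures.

L/L_☉ ≈ 7000

d = 1/p = 1000/1.70 mas = 588.2 pc
M = m − 5 log₁₀ d + 5 = 4.07 − 5·2.7696 + 5 = -4.778
M − M_☉ = -4.778 − 4.83 = -9.608
L/L_☉ = 10^(−0.4 × -9.608) = 6968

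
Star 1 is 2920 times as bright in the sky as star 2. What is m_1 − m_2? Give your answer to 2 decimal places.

Pogson: Δm = −2.5 log₁₀(ratio) = −2.5 log₁₀(2920) = −2.5 × 3.4654 = -8.663
Star 1 is brighter, so it has the smaller magnitude: the difference is negative.

m_1 − m_2 ≈ -8.66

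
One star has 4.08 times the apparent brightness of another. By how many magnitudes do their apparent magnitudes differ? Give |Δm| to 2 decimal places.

Pogson: Δm = −2.5 log₁₀(ratio) = −2.5 log₁₀(4.08) = −2.5 × 0.6107 = -1.527

|Δm| ≈ 1.53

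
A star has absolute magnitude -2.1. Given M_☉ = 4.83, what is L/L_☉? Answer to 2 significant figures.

M − M_☉ = -2.1 − 4.83 = -6.930
L/L_☉ = 10^(−0.4 (M − M_☉)) = 10^2.772 = 591.6

L/L_☉ ≈ 590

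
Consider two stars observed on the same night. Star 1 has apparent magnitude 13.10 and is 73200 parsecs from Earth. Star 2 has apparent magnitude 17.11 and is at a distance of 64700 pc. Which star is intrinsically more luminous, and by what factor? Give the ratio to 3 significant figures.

Star 1 is more luminous, by a factor of 51.4.

Star 1: M = m − 5 log₁₀ d + 5 = 13.10 − 5·4.8645 + 5 = -6.223
Star 2: M = m − 5 log₁₀ d + 5 = 17.11 − 5·4.8109 + 5 = -1.945
ΔM = M_1 − M_2 = -6.223 − (-1.945) = -4.278; smaller M is more luminous → Star 1.
L ratio = 10^(0.4 |ΔM|) = 10^1.711 = 51.43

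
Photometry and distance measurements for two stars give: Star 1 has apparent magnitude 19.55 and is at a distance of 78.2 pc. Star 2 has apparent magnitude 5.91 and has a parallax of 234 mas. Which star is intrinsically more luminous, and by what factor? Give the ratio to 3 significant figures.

Star 2 is more luminous, by a factor of 853.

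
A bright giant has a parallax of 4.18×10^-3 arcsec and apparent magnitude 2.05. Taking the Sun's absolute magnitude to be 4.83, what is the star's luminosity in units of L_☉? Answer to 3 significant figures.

L/L_☉ ≈ 7410

d = 1/p = 1/4.18×10^-3″ = 239.2 pc
M = m − 5 log₁₀ d + 5 = 2.05 − 5·2.3788 + 5 = -4.844
M − M_☉ = -4.844 − 4.83 = -9.674
L/L_☉ = 10^(−0.4 × -9.674) = 7407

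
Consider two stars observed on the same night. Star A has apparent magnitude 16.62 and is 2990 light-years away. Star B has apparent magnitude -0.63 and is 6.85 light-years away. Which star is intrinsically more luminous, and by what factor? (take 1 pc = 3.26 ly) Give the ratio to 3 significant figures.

Star B is more luminous, by a factor of 41.7.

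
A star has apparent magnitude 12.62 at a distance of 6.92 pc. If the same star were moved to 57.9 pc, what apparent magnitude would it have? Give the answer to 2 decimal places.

m ≈ 17.23

Flux ∝ 1/d², so Δm = 5 log₁₀(d₂/d₁) = 5 log₁₀(57.9/6.92) = 4.613
m₂ = m₁ + Δm = 12.62 + (4.613) = 17.233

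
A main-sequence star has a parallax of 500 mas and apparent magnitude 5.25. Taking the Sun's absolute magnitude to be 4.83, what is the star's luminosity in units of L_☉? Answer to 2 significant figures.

d = 1/p = 1000/500 mas = 2.000 pc
M = m − 5 log₁₀ d + 5 = 5.25 − 5·0.3010 + 5 = 8.745
M − M_☉ = 8.745 − 4.83 = 3.915
L/L_☉ = 10^(−0.4 × 3.915) = 0.02717

L/L_☉ ≈ 0.027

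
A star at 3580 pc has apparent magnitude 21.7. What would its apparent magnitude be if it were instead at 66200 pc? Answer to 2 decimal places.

Flux ∝ 1/d², so Δm = 5 log₁₀(d₂/d₁) = 5 log₁₀(66200/3580) = 6.335
m₂ = m₁ + Δm = 21.7 + (6.335) = 28.035

m ≈ 28.03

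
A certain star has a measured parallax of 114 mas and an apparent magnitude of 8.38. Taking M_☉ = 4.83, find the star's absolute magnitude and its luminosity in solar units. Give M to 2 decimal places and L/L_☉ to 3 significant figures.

d = 1/p = 1000/114 mas = 8.772 pc
M = m − 5 log₁₀ d + 5 = 8.38 − 5·0.9431 + 5 = 8.665
M − M_☉ = 8.665 − 4.83 = 3.835
L/L_☉ = 10^(−0.4 × 3.835) = 0.02925

M ≈ 8.66; L/L_☉ ≈ 0.0293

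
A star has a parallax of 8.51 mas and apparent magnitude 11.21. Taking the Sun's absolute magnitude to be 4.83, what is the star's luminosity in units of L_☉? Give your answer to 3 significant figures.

d = 1/p = 1000/8.51 mas = 117.5 pc
M = m − 5 log₁₀ d + 5 = 11.21 − 5·2.0701 + 5 = 5.860
M − M_☉ = 5.860 − 4.83 = 1.030
L/L_☉ = 10^(−0.4 × 1.030) = 0.3874

L/L_☉ ≈ 0.387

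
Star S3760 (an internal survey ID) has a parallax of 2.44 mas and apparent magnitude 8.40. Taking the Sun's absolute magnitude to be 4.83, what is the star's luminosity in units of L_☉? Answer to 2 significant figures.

d = 1/p = 1000/2.44 mas = 409.8 pc
M = m − 5 log₁₀ d + 5 = 8.40 − 5·2.6126 + 5 = 0.337
M − M_☉ = 0.337 − 4.83 = -4.493
L/L_☉ = 10^(−0.4 × -4.493) = 62.69

L/L_☉ ≈ 63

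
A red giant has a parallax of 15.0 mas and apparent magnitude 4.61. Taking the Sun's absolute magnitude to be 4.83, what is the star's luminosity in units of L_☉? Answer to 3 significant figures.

L/L_☉ ≈ 54.4

d = 1/p = 1000/15.0 mas = 66.67 pc
M = m − 5 log₁₀ d + 5 = 4.61 − 5·1.8239 + 5 = 0.490
M − M_☉ = 0.490 − 4.83 = -4.340
L/L_☉ = 10^(−0.4 × -4.340) = 54.43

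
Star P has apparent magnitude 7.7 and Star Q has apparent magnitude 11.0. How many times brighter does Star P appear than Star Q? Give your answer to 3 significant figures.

Δm = 7.7 − (11.0) = -3.3
Flux ratio = 10^(−0.4 Δm) = 10^(−0.4 × -3.3) = 10^1.320 = 20.89

20.9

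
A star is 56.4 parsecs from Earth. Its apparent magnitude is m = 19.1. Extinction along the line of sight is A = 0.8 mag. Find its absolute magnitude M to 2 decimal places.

5 log₁₀(d/10 pc) = 5 log₁₀(56.40) − 5 = 3.756
M = m − 5 log₁₀(d/10) − A = 19.1 − 3.756 − 0.8 = 14.544

M ≈ 14.54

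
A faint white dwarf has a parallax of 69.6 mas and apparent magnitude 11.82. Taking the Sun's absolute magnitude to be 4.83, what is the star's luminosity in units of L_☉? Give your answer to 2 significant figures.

L/L_☉ ≈ 3.3×10^-3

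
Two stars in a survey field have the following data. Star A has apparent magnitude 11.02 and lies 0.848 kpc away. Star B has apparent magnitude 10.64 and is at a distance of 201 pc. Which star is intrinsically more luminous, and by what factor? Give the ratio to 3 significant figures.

Star A is more luminous, by a factor of 12.5.

Star A: d = 0.848 kpc = 848.0 pc
Star A: M = m − 5 log₁₀ d + 5 = 11.02 − 5·2.9284 + 5 = 1.378
Star B: M = m − 5 log₁₀ d + 5 = 10.64 − 5·2.3032 + 5 = 4.124
ΔM = M_A − M_B = 1.378 − (4.124) = -2.746; smaller M is more luminous → Star A.
L ratio = 10^(0.4 |ΔM|) = 10^1.098 = 12.54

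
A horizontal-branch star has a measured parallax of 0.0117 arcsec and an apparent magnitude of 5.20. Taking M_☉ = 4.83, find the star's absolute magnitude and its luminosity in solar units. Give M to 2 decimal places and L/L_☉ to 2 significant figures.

M ≈ 0.54; L/L_☉ ≈ 52

d = 1/p = 1/0.0117″ = 85.47 pc
M = m − 5 log₁₀ d + 5 = 5.20 − 5·1.9318 + 5 = 0.541
M − M_☉ = 0.541 − 4.83 = -4.289
L/L_☉ = 10^(−0.4 × -4.289) = 51.96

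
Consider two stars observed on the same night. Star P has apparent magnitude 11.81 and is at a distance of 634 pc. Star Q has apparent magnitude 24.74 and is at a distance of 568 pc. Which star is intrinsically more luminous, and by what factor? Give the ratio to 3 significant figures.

Star P is more luminous, by a factor of 185000.

Star P: M = m − 5 log₁₀ d + 5 = 11.81 − 5·2.8021 + 5 = 2.800
Star Q: M = m − 5 log₁₀ d + 5 = 24.74 − 5·2.7543 + 5 = 15.968
ΔM = M_P − M_Q = 2.800 − (15.968) = -13.169; smaller M is more luminous → Star P.
L ratio = 10^(0.4 |ΔM|) = 10^5.267 = 185100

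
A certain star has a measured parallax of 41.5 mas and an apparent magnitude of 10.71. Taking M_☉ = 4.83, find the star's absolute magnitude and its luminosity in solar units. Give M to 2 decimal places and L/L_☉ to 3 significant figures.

M ≈ 8.80; L/L_☉ ≈ 0.0258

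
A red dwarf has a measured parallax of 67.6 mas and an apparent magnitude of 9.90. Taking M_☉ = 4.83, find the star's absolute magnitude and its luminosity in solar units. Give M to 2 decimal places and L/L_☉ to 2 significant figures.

M ≈ 9.05; L/L_☉ ≈ 0.021

d = 1/p = 1000/67.6 mas = 14.79 pc
M = m − 5 log₁₀ d + 5 = 9.90 − 5·1.1701 + 5 = 9.050
M − M_☉ = 9.050 − 4.83 = 4.220
L/L_☉ = 10^(−0.4 × 4.220) = 0.02052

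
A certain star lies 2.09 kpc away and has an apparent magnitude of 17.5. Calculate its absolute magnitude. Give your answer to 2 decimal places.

d = 2.09 kpc = 2090 pc
5 log₁₀(d/10 pc) = 5 log₁₀(2090) − 5 = 11.601
M = m − 5 log₁₀(d/10) = 17.5 − 11.601 = 5.899

M ≈ 5.90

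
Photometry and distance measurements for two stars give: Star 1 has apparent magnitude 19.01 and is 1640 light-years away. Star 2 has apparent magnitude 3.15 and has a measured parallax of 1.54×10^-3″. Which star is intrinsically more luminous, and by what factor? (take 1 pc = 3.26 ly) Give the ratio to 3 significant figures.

Star 1: d = 1640 ly / 3.26 = 503.1 pc
Star 1: M = m − 5 log₁₀ d + 5 = 19.01 − 5·2.7016 + 5 = 10.502
Star 2: d = 1/p = 1/1.54×10^-3″ = 649.4 pc
Star 2: M = m − 5 log₁₀ d + 5 = 3.15 − 5·2.8125 + 5 = -5.912
ΔM = M_1 − M_2 = 10.502 − (-5.912) = 16.414; smaller M is more luminous → Star 2.
L ratio = 10^(0.4 |ΔM|) = 10^6.566 = 3.679×10^6

Star 2 is more luminous, by a factor of 3.68×10^6.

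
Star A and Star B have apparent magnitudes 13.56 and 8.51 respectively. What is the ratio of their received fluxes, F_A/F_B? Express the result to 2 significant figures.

F_A/F_B ≈ 9.5×10^-3

Δm = 13.56 − (8.51) = 5.05
Flux ratio = 10^(−0.4 Δm) = 10^(−0.4 × 5.05) = 10^-2.020 = 9.550×10^-3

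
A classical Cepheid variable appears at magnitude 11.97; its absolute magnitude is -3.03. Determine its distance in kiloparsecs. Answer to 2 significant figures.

Distance modulus: m − M = 11.97 − (-3.03) = 15.000
m − M = 5 log₁₀ d − 5
log₁₀ d = (m − M)/5 + 1 = 4.0000
d = 10^4.0000 = 10000 pc
= 10.00 kpc

d ≈ 10 kpc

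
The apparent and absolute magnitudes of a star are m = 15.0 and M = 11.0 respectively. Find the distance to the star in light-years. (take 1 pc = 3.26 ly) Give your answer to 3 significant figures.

d ≈ 206 ly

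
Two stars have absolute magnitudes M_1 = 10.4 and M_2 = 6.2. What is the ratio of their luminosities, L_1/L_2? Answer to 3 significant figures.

L_1/L_2 ≈ 0.0209

ΔM = M_1 − M_2 = 4.2
L_1/L_2 = 10^(−0.4 ΔM) = 10^-1.680 = 0.02089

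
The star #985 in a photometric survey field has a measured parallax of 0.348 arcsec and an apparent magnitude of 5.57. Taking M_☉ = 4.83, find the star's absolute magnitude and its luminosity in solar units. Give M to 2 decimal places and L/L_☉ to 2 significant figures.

d = 1/p = 1/0.348″ = 2.874 pc
M = m − 5 log₁₀ d + 5 = 5.57 − 5·0.4584 + 5 = 8.278
M − M_☉ = 8.278 − 4.83 = 3.448
L/L_☉ = 10^(−0.4 × 3.448) = 0.04177

M ≈ 8.28; L/L_☉ ≈ 0.042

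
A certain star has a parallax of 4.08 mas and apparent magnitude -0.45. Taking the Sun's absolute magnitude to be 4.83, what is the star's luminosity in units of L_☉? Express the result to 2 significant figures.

L/L_☉ ≈ 78000

d = 1/p = 1000/4.08 mas = 245.1 pc
M = m − 5 log₁₀ d + 5 = -0.45 − 5·2.3893 + 5 = -7.397
M − M_☉ = -7.397 − 4.83 = -12.227
L/L_☉ = 10^(−0.4 × -12.227) = 77750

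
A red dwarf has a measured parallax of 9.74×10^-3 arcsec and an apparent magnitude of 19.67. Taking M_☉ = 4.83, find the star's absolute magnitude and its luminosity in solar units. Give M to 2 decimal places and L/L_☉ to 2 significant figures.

M ≈ 14.61; L/L_☉ ≈ 1.2×10^-4

d = 1/p = 1/9.74×10^-3″ = 102.7 pc
M = m − 5 log₁₀ d + 5 = 19.67 − 5·2.0114 + 5 = 14.613
M − M_☉ = 14.613 − 4.83 = 9.783
L/L_☉ = 10^(−0.4 × 9.783) = 1.221×10^-4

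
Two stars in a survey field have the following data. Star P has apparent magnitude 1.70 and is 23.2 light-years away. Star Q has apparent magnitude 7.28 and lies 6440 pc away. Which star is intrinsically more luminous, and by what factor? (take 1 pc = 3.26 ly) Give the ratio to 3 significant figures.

Star Q is more luminous, by a factor of 4800.

Star P: d = 23.2 ly / 3.26 = 7.117 pc
Star P: M = m − 5 log₁₀ d + 5 = 1.70 − 5·0.8523 + 5 = 2.439
Star Q: M = m − 5 log₁₀ d + 5 = 7.28 − 5·3.8089 + 5 = -6.764
ΔM = M_P − M_Q = 2.439 − (-6.764) = 9.203; smaller M is more luminous → Star Q.
L ratio = 10^(0.4 |ΔM|) = 10^3.681 = 4800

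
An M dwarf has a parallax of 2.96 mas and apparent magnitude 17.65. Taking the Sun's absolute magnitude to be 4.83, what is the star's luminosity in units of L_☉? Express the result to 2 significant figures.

d = 1/p = 1000/2.96 mas = 337.8 pc
M = m − 5 log₁₀ d + 5 = 17.65 − 5·2.5287 + 5 = 10.006
M − M_☉ = 10.006 − 4.83 = 5.176
L/L_☉ = 10^(−0.4 × 5.176) = 8.500×10^-3

L/L_☉ ≈ 8.5×10^-3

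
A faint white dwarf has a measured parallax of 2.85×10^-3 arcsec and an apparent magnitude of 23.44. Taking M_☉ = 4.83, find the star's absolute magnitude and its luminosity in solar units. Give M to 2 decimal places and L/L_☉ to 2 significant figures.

M ≈ 15.71; L/L_☉ ≈ 4.4×10^-5

d = 1/p = 1/2.85×10^-3″ = 350.9 pc
M = m − 5 log₁₀ d + 5 = 23.44 − 5·2.5452 + 5 = 15.714
M − M_☉ = 15.714 − 4.83 = 10.884
L/L_☉ = 10^(−0.4 × 10.884) = 4.429×10^-5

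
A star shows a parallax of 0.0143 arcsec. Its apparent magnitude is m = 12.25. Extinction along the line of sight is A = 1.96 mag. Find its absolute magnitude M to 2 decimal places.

d = 1/p = 1/0.0143″ = 69.93 pc
5 log₁₀(d/10 pc) = 5 log₁₀(69.93) − 5 = 4.223
M = m − 5 log₁₀(d/10) − A = 12.25 − 4.223 − 1.96 = 6.067

M ≈ 6.07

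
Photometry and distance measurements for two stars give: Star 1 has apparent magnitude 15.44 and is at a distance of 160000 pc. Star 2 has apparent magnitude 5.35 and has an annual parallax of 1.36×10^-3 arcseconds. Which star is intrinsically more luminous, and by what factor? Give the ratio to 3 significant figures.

Star 1 is more luminous, by a factor of 4.36.

Star 1: M = m − 5 log₁₀ d + 5 = 15.44 − 5·5.2041 + 5 = -5.581
Star 2: d = 1/p = 1/1.36×10^-3″ = 735.3 pc
Star 2: M = m − 5 log₁₀ d + 5 = 5.35 − 5·2.8665 + 5 = -3.982
ΔM = M_1 − M_2 = -5.581 − (-3.982) = -1.598; smaller M is more luminous → Star 1.
L ratio = 10^(0.4 |ΔM|) = 10^0.639 = 4.358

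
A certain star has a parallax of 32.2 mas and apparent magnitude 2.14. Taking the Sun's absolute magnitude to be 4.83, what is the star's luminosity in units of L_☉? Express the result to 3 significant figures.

L/L_☉ ≈ 115

d = 1/p = 1000/32.2 mas = 31.06 pc
M = m − 5 log₁₀ d + 5 = 2.14 − 5·1.4921 + 5 = -0.321
M − M_☉ = -0.321 − 4.83 = -5.151
L/L_☉ = 10^(−0.4 × -5.151) = 114.9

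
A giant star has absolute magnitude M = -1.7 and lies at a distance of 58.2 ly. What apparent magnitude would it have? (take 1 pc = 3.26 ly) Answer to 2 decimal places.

d = 58.2 ly / 3.26 = 17.85 pc
m = M + 5 log₁₀ d − 5 = -1.7 + 5·1.2517 − 5 = -0.441

m ≈ -0.44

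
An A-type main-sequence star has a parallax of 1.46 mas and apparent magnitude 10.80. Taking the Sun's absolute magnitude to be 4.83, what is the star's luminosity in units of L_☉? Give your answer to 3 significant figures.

d = 1/p = 1000/1.46 mas = 684.9 pc
M = m − 5 log₁₀ d + 5 = 10.80 − 5·2.8356 + 5 = 1.622
M − M_☉ = 1.622 − 4.83 = -3.208
L/L_☉ = 10^(−0.4 × -3.208) = 19.20

L/L_☉ ≈ 19.2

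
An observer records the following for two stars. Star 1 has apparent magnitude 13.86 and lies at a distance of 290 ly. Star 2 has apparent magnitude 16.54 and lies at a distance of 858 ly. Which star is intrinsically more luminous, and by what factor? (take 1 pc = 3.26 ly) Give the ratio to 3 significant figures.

Star 1 is more luminous, by a factor of 1.35.

Star 1: d = 290 ly / 3.26 = 88.96 pc
Star 1: M = m − 5 log₁₀ d + 5 = 13.86 − 5·1.9492 + 5 = 9.114
Star 2: d = 858 ly / 3.26 = 263.2 pc
Star 2: M = m − 5 log₁₀ d + 5 = 16.54 − 5·2.4203 + 5 = 9.439
ΔM = M_1 − M_2 = 9.114 − (9.439) = -0.325; smaller M is more luminous → Star 1.
L ratio = 10^(0.4 |ΔM|) = 10^0.130 = 1.348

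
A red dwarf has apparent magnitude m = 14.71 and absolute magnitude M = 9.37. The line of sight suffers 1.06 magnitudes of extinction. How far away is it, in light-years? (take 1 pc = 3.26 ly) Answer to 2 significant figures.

m − M = 5 log₁₀(d/10 pc) + A  ⇒  14.71 − (9.37) − 1.06 = 5 log₁₀(d/10)
4.280 = 5 log₁₀(d/10)
log₁₀ d = (m − M − A)/5 + 1 = 1.8560
d = 10^1.8560 = 71.78 pc
= 234.0 ly

d ≈ 230 ly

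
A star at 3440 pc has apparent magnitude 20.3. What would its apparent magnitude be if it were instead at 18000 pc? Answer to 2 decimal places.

m ≈ 23.89

Flux ∝ 1/d², so Δm = 5 log₁₀(d₂/d₁) = 5 log₁₀(18000/3440) = 3.594
m₂ = m₁ + Δm = 20.3 + (3.594) = 23.894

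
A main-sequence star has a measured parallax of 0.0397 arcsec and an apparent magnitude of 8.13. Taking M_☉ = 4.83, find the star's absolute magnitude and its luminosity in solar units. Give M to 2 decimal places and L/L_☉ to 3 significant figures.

d = 1/p = 1/0.0397″ = 25.19 pc
M = m − 5 log₁₀ d + 5 = 8.13 − 5·1.4012 + 5 = 6.124
M − M_☉ = 6.124 − 4.83 = 1.294
L/L_☉ = 10^(−0.4 × 1.294) = 0.3037

M ≈ 6.12; L/L_☉ ≈ 0.304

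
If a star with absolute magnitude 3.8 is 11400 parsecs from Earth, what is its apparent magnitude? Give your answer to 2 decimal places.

m = M + 5 log₁₀ d − 5 = 3.8 + 5·4.0569 − 5 = 19.085

m ≈ 19.08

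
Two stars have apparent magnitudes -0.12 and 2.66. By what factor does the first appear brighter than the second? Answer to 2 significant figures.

Δm = -0.12 − (2.66) = -2.78
Flux ratio = 10^(−0.4 Δm) = 10^(−0.4 × -2.78) = 10^1.112 = 12.94

13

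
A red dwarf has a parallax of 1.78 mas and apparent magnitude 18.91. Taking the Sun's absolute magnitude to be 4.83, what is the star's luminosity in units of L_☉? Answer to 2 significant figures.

L/L_☉ ≈ 7.4×10^-3

d = 1/p = 1000/1.78 mas = 561.8 pc
M = m − 5 log₁₀ d + 5 = 18.91 − 5·2.7496 + 5 = 10.162
M − M_☉ = 10.162 − 4.83 = 5.332
L/L_☉ = 10^(−0.4 × 5.332) = 7.365×10^-3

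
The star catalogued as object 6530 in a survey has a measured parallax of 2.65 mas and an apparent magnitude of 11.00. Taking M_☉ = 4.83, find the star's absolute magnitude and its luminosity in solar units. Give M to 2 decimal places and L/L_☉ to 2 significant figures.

d = 1/p = 1000/2.65 mas = 377.4 pc
M = m − 5 log₁₀ d + 5 = 11.00 − 5·2.5768 + 5 = 3.116
M − M_☉ = 3.116 − 4.83 = -1.714
L/L_☉ = 10^(−0.4 × -1.714) = 4.847

M ≈ 3.12; L/L_☉ ≈ 4.8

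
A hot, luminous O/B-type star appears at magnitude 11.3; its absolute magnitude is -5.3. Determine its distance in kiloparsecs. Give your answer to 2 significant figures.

μ = m − M = 16.600
m − M = 5 log₁₀ d − 5
log₁₀ d = (m − M)/5 + 1 = 4.3200
d = 10^4.3200 = 20890 pc
= 20.89 kpc

d ≈ 21 kpc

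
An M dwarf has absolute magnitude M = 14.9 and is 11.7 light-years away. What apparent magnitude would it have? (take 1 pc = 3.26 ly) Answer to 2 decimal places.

d = 11.7 ly / 3.26 = 3.589 pc
m = M + 5 log₁₀ d − 5 = 14.9 + 5·0.5550 − 5 = 12.675

m ≈ 12.67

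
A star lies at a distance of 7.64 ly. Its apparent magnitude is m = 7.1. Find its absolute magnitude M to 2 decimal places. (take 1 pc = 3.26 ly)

M ≈ 10.25

d = 7.64 ly / 3.26 = 2.344 pc
5 log₁₀(d/10 pc) = 5 log₁₀(2.344) − 5 = -3.151
M = m − 5 log₁₀(d/10) = 7.1 + 3.151 = 10.251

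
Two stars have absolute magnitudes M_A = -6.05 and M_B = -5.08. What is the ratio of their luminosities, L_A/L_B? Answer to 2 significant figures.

L_A/L_B ≈ 2.4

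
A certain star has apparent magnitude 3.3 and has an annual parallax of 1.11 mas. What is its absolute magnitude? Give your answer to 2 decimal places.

M ≈ -6.47

p = 1.11 mas = 1.11×10^-3″ → d = 1/p = 900.9 pc
5 log₁₀(d/10 pc) = 5 log₁₀(900.9) − 5 = 9.773
M = m − 5 log₁₀(d/10) = 3.3 − 9.773 = -6.473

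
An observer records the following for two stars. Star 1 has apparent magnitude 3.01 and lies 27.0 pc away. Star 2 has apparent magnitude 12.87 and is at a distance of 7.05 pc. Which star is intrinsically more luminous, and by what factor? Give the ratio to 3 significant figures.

Star 1 is more luminous, by a factor of 129000.

Star 1: M = m − 5 log₁₀ d + 5 = 3.01 − 5·1.4314 + 5 = 0.853
Star 2: M = m − 5 log₁₀ d + 5 = 12.87 − 5·0.8482 + 5 = 13.629
ΔM = M_1 − M_2 = 0.853 − (13.629) = -12.776; smaller M is more luminous → Star 1.
L ratio = 10^(0.4 |ΔM|) = 10^5.110 = 128900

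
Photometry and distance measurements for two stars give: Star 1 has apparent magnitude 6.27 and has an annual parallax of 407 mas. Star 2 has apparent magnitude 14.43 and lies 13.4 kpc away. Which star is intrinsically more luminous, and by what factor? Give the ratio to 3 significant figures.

Star 1: p = 407 mas = 0.407″ → d = 1/p = 2.457 pc
Star 1: M = m − 5 log₁₀ d + 5 = 6.27 − 5·0.3904 + 5 = 9.318
Star 2: d = 13.4 kpc = 13400 pc
Star 2: M = m − 5 log₁₀ d + 5 = 14.43 − 5·4.1271 + 5 = -1.206
ΔM = M_1 − M_2 = 9.318 − (-1.206) = 10.523; smaller M is more luminous → Star 2.
L ratio = 10^(0.4 |ΔM|) = 10^4.209 = 16200

Star 2 is more luminous, by a factor of 16200.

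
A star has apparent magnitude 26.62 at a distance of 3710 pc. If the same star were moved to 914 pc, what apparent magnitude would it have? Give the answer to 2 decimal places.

Flux ∝ 1/d², so Δm = 5 log₁₀(d₂/d₁) = 5 log₁₀(914/3710) = -3.042
m₂ = m₁ + Δm = 26.62 + (-3.042) = 23.578

m ≈ 23.58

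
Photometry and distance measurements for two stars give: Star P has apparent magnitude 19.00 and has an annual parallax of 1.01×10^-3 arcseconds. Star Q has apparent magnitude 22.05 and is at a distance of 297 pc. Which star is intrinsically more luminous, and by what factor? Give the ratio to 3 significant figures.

Star P: d = 1/p = 1/1.01×10^-3″ = 990.1 pc
Star P: M = m − 5 log₁₀ d + 5 = 19.00 − 5·2.9957 + 5 = 9.022
Star Q: M = m − 5 log₁₀ d + 5 = 22.05 − 5·2.4728 + 5 = 14.686
ΔM = M_P − M_Q = 9.022 − (14.686) = -5.665; smaller M is more luminous → Star P.
L ratio = 10^(0.4 |ΔM|) = 10^2.266 = 184.4

Star P is more luminous, by a factor of 184.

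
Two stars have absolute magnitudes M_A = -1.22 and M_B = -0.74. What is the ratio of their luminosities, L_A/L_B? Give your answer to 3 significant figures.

ΔM = M_A − M_B = -0.48
L_A/L_B = 10^(−0.4 ΔM) = 10^0.192 = 1.556

L_A/L_B ≈ 1.56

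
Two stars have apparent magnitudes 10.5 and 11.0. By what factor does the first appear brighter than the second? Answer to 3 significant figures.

1.58

Δm = 10.5 − (11.0) = -0.5
Flux ratio = 10^(−0.4 Δm) = 10^(−0.4 × -0.5) = 10^0.200 = 1.585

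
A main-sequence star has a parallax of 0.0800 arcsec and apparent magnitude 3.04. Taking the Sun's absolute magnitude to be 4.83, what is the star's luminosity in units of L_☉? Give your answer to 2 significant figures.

L/L_☉ ≈ 8.1

d = 1/p = 1/0.0800″ = 12.50 pc
M = m − 5 log₁₀ d + 5 = 3.04 − 5·1.0969 + 5 = 2.555
M − M_☉ = 2.555 − 4.83 = -2.275
L/L_☉ = 10^(−0.4 × -2.275) = 8.125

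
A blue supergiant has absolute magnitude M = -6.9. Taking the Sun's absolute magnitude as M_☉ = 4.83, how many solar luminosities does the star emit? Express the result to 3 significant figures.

L/L_☉ ≈ 49200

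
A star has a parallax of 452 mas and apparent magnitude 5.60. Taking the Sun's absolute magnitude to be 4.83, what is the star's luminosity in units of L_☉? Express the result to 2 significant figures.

L/L_☉ ≈ 0.024

d = 1/p = 1000/452 mas = 2.212 pc
M = m − 5 log₁₀ d + 5 = 5.60 − 5·0.3449 + 5 = 8.876
M − M_☉ = 8.876 − 4.83 = 4.046
L/L_☉ = 10^(−0.4 × 4.046) = 0.02408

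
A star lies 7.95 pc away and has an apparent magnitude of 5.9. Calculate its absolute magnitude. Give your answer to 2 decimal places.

M ≈ 6.40

5 log₁₀(d/10 pc) = 5 log₁₀(7.950) − 5 = -0.498
M = m − 5 log₁₀(d/10) = 5.9 + 0.498 = 6.398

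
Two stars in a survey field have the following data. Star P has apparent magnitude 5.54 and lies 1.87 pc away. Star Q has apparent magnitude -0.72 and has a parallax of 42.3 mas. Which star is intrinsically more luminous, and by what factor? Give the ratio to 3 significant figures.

Star P: M = m − 5 log₁₀ d + 5 = 5.54 − 5·0.2718 + 5 = 9.181
Star Q: p = 42.3 mas = 0.0423″ → d = 1/p = 23.64 pc
Star Q: M = m − 5 log₁₀ d + 5 = -0.72 − 5·1.3737 + 5 = -2.588
ΔM = M_P − M_Q = 9.181 − (-2.588) = 11.769; smaller M is more luminous → Star Q.
L ratio = 10^(0.4 |ΔM|) = 10^4.708 = 51010

Star Q is more luminous, by a factor of 51000.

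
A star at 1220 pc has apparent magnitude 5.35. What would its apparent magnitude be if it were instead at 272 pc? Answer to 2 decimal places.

Flux ∝ 1/d², so Δm = 5 log₁₀(d₂/d₁) = 5 log₁₀(272/1220) = -3.259
m₂ = m₁ + Δm = 5.35 + (-3.259) = 2.091

m ≈ 2.09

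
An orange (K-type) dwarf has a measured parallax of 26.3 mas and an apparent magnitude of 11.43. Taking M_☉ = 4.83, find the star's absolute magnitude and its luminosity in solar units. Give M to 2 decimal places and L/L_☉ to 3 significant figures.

d = 1/p = 1000/26.3 mas = 38.02 pc
M = m − 5 log₁₀ d + 5 = 11.43 − 5·1.5800 + 5 = 8.530
M − M_☉ = 8.530 − 4.83 = 3.700
L/L_☉ = 10^(−0.4 × 3.700) = 0.03312

M ≈ 8.53; L/L_☉ ≈ 0.0331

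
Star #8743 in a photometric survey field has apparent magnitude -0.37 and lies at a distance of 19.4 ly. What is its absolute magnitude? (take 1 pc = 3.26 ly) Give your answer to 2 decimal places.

d = 19.4 ly / 3.26 = 5.951 pc
5 log₁₀(d/10 pc) = 5 log₁₀(5.951) − 5 = -1.127
M = m − 5 log₁₀(d/10) = -0.37 + 1.127 = 0.757

M ≈ 0.76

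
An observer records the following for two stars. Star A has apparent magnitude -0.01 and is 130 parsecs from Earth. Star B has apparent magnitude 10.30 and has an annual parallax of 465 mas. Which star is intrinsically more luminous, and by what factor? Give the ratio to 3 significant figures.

Star A: M = m − 5 log₁₀ d + 5 = -0.01 − 5·2.1139 + 5 = -5.580
Star B: p = 465 mas = 0.465″ → d = 1/p = 2.151 pc
Star B: M = m − 5 log₁₀ d + 5 = 10.30 − 5·0.3325 + 5 = 13.637
ΔM = M_A − M_B = -5.580 − (13.637) = -19.217; smaller M is more luminous → Star A.
L ratio = 10^(0.4 |ΔM|) = 10^7.687 = 4.862×10^7

Star A is more luminous, by a factor of 4.86×10^7.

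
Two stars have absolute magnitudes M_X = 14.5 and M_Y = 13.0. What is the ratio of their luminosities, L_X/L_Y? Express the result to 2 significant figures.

L_X/L_Y ≈ 0.25

ΔM = M_X − M_Y = 1.5
L_X/L_Y = 10^(−0.4 ΔM) = 10^-0.600 = 0.2512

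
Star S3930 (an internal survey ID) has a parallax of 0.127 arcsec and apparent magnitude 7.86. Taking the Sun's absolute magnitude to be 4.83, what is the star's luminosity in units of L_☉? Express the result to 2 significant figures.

L/L_☉ ≈ 0.038

d = 1/p = 1/0.127″ = 7.874 pc
M = m − 5 log₁₀ d + 5 = 7.86 − 5·0.8962 + 5 = 8.379
M − M_☉ = 8.379 − 4.83 = 3.549
L/L_☉ = 10^(−0.4 × 3.549) = 0.03805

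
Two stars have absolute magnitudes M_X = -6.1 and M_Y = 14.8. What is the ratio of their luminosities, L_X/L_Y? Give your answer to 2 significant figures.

ΔM = M_X − M_Y = -20.9
L_X/L_Y = 10^(−0.4 ΔM) = 10^8.360 = 2.291×10^8

L_X/L_Y ≈ 2.3×10^8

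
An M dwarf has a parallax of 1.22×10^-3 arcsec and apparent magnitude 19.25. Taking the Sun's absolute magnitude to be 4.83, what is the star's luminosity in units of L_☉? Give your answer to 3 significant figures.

d = 1/p = 1/1.22×10^-3″ = 819.7 pc
M = m − 5 log₁₀ d + 5 = 19.25 − 5·2.9136 + 5 = 9.682
M − M_☉ = 9.682 − 4.83 = 4.852
L/L_☉ = 10^(−0.4 × 4.852) = 0.01146

L/L_☉ ≈ 0.0115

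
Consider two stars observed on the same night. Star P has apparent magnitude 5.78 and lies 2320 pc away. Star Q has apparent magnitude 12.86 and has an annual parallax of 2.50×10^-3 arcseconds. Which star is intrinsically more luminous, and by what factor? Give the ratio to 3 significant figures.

Star P is more luminous, by a factor of 22800.

Star P: M = m − 5 log₁₀ d + 5 = 5.78 − 5·3.3655 + 5 = -6.047
Star Q: d = 1/p = 1/2.50×10^-3″ = 400.0 pc
Star Q: M = m − 5 log₁₀ d + 5 = 12.86 − 5·2.6021 + 5 = 4.850
ΔM = M_P − M_Q = -6.047 − (4.850) = -10.897; smaller M is more luminous → Star P.
L ratio = 10^(0.4 |ΔM|) = 10^4.359 = 22850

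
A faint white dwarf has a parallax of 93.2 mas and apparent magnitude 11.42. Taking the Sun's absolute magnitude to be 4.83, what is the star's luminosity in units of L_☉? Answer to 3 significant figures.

d = 1/p = 1000/93.2 mas = 10.73 pc
M = m − 5 log₁₀ d + 5 = 11.42 − 5·1.0306 + 5 = 11.267
M − M_☉ = 11.267 − 4.83 = 6.437
L/L_☉ = 10^(−0.4 × 6.437) = 2.662×10^-3

L/L_☉ ≈ 2.66×10^-3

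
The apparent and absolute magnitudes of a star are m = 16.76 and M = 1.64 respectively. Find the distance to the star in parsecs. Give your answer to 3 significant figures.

Distance modulus: m − M = 16.76 − (1.64) = 15.120
m − M = 5 log₁₀ d − 5
log₁₀ d = (m − M)/5 + 1 = 4.0240
d = 10^4.0240 = 10570 pc

d ≈ 10600 pc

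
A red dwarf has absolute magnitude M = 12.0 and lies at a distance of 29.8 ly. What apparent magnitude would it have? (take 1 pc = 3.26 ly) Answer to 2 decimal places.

d = 29.8 ly / 3.26 = 9.141 pc
m = M + 5 log₁₀ d − 5 = 12.0 + 5·0.9610 − 5 = 11.805

m ≈ 11.80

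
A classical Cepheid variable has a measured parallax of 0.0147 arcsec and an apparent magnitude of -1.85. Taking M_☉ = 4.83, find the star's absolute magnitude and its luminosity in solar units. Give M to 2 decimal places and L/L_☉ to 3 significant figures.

d = 1/p = 1/0.0147″ = 68.03 pc
M = m − 5 log₁₀ d + 5 = -1.85 − 5·1.8327 + 5 = -6.013
M − M_☉ = -6.013 − 4.83 = -10.843
L/L_☉ = 10^(−0.4 × -10.843) = 21750

M ≈ -6.01; L/L_☉ ≈ 21700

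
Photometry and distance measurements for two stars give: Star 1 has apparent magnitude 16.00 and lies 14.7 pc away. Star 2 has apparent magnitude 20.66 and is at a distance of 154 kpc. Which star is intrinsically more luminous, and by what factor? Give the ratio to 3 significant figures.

Star 1: M = m − 5 log₁₀ d + 5 = 16.00 − 5·1.1673 + 5 = 15.163
Star 2: d = 154 kpc = 154000 pc
Star 2: M = m − 5 log₁₀ d + 5 = 20.66 − 5·5.1875 + 5 = -0.278
ΔM = M_1 − M_2 = 15.163 − (-0.278) = 15.441; smaller M is more luminous → Star 2.
L ratio = 10^(0.4 |ΔM|) = 10^6.176 = 1.501×10^6

Star 2 is more luminous, by a factor of 1.50×10^6.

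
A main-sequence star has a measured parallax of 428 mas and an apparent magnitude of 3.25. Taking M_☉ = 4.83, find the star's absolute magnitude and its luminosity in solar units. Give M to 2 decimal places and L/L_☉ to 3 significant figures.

M ≈ 6.41; L/L_☉ ≈ 0.234

d = 1/p = 1000/428 mas = 2.336 pc
M = m − 5 log₁₀ d + 5 = 3.25 − 5·0.3686 + 5 = 6.407
M − M_☉ = 6.407 − 4.83 = 1.577
L/L_☉ = 10^(−0.4 × 1.577) = 0.2339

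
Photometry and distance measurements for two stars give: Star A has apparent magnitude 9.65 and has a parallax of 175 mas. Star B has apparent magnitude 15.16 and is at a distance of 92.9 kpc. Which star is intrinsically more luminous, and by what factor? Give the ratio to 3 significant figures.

Star B is more luminous, by a factor of 1.65×10^6.

Star A: p = 175 mas = 0.175″ → d = 1/p = 5.714 pc
Star A: M = m − 5 log₁₀ d + 5 = 9.65 − 5·0.7570 + 5 = 10.865
Star B: d = 92.9 kpc = 92900 pc
Star B: M = m − 5 log₁₀ d + 5 = 15.16 − 5·4.9680 + 5 = -4.680
ΔM = M_A − M_B = 10.865 − (-4.680) = 15.545; smaller M is more luminous → Star B.
L ratio = 10^(0.4 |ΔM|) = 10^6.218 = 1.652×10^6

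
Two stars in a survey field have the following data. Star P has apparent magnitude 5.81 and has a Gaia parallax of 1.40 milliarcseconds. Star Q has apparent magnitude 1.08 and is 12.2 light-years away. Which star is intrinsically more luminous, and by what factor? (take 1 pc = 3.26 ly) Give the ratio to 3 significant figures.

Star P is more luminous, by a factor of 467.

Star P: p = 1.40 mas = 1.40×10^-3″ → d = 1/p = 714.3 pc
Star P: M = m − 5 log₁₀ d + 5 = 5.81 − 5·2.8539 + 5 = -3.459
Star Q: d = 12.2 ly / 3.26 = 3.742 pc
Star Q: M = m − 5 log₁₀ d + 5 = 1.08 − 5·0.5731 + 5 = 3.214
ΔM = M_P − M_Q = -3.459 − (3.214) = -6.674; smaller M is more luminous → Star P.
L ratio = 10^(0.4 |ΔM|) = 10^2.669 = 467.2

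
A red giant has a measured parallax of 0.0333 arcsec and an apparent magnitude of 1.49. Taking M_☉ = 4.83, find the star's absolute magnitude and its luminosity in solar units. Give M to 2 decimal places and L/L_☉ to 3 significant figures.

d = 1/p = 1/0.0333″ = 30.03 pc
M = m − 5 log₁₀ d + 5 = 1.49 − 5·1.4776 + 5 = -0.898
M − M_☉ = -0.898 − 4.83 = -5.728
L/L_☉ = 10^(−0.4 × -5.728) = 195.5

M ≈ -0.90; L/L_☉ ≈ 195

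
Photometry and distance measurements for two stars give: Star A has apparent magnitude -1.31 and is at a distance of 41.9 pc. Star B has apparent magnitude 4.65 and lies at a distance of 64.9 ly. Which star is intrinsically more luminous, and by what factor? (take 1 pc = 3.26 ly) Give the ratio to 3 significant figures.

Star A is more luminous, by a factor of 1070.

Star A: M = m − 5 log₁₀ d + 5 = -1.31 − 5·1.6222 + 5 = -4.421
Star B: d = 64.9 ly / 3.26 = 19.91 pc
Star B: M = m − 5 log₁₀ d + 5 = 4.65 − 5·1.2990 + 5 = 3.155
ΔM = M_A − M_B = -4.421 − (3.155) = -7.576; smaller M is more luminous → Star A.
L ratio = 10^(0.4 |ΔM|) = 10^3.030 = 1072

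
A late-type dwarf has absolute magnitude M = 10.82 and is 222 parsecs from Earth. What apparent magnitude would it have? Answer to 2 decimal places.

m ≈ 17.55

m = M + 5 log₁₀ d − 5 = 10.82 + 5·2.3464 − 5 = 17.552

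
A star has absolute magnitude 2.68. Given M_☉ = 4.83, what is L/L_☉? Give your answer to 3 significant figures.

L/L_☉ ≈ 7.24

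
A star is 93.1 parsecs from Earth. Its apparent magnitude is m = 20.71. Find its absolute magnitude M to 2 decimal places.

M ≈ 15.87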